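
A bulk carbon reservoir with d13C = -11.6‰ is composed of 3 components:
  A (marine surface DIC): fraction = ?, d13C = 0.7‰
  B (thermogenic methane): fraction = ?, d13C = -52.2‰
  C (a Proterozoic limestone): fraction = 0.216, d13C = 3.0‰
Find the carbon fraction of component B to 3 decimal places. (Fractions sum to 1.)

0.242

Let f_B and f_A be the unknown fractions; fractions sum to 1 so f_B + f_A = 0.784.
Mass balance: Σ fᵢ·δᵢ = δ_bulk ⇒ f_B·(-52.2) + f_A·(0.7) = -11.6 − (0.648) = -12.248
Substitute f_A = 0.784 − f_B:
f_B·(-52.2 − 0.7) = -12.248 − 0.784×(0.7) = -12.797
f_B = -12.797 / -52.9 = 0.2419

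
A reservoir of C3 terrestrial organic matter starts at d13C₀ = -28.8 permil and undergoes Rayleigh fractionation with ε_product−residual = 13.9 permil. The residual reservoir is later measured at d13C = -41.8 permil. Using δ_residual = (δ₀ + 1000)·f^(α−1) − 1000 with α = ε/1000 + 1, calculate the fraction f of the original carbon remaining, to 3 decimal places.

α − 1 = ε/1000 = 0.0139
(δ_res + 1000)/(δ₀ + 1000) = (-41.8 + 1000)/(-28.8 + 1000) = 958.2/971.2 = 0.986614
f = 0.986614^(1/0.0139) = exp(ln(0.986614)/0.0139) = exp(-0.01348/0.0139)
f = exp(-0.9695) = 0.3793

0.379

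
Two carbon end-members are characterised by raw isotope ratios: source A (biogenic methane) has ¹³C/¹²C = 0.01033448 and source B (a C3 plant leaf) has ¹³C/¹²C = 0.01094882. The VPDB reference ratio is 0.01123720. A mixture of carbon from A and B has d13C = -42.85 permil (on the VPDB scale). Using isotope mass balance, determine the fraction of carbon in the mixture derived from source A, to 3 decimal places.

0.314

δ_A = (0.01033448/0.01123720 − 1)×1000 = (0.919667 − 1)×1000 = -80.333 permil
δ_B = (0.01094882/0.01123720 − 1)×1000 = (0.974337 − 1)×1000 = -25.663 permil
f_A = (δ_mix − δ_B)/(δ_A − δ_B) = (-42.85 − (-25.663))/(-80.333 − (-25.663))
f_A = -17.187 / -54.670 = 0.3144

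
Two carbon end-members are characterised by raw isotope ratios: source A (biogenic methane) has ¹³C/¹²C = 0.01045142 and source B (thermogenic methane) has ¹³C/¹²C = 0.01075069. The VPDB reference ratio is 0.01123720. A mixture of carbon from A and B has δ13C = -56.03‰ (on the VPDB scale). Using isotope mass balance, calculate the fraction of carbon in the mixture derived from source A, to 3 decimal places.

δ_A = (0.01045142/0.01123720 − 1)×1000 = (0.930073 − 1)×1000 = -69.927‰
δ_B = (0.01075069/0.01123720 − 1)×1000 = (0.956705 − 1)×1000 = -43.295‰
f_A = (δ_mix − δ_B)/(δ_A − δ_B) = (-56.03 − (-43.295))/(-69.927 − (-43.295))
f_A = -12.735 / -26.632 = 0.4782

0.478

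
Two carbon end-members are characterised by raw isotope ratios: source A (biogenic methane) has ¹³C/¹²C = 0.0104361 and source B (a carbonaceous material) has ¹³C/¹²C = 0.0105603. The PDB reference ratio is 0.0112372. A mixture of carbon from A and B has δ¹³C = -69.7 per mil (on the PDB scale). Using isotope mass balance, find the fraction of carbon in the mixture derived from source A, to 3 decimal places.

δ_A = (0.0104361/0.0112372 − 1)×1000 = (0.928710 − 1)×1000 = -71.290 per mil
δ_B = (0.0105603/0.0112372 − 1)×1000 = (0.939763 − 1)×1000 = -60.237 per mil
f_A = (δ_mix − δ_B)/(δ_A − δ_B) = (-69.7 − (-60.237))/(-71.290 − (-60.237))
f_A = -9.463 / -11.053 = 0.8561

0.856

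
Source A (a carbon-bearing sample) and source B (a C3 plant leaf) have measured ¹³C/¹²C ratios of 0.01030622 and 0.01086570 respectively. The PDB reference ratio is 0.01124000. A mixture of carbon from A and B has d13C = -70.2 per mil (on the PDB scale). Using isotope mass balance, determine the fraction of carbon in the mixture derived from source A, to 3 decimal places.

0.741

δ_A = (0.01030622/0.01124000 − 1)×1000 = (0.916923 − 1)×1000 = -83.077 per mil
δ_B = (0.01086570/0.01124000 − 1)×1000 = (0.966699 − 1)×1000 = -33.301 per mil
f_A = (δ_mix − δ_B)/(δ_A − δ_B) = (-70.2 − (-33.301))/(-83.077 − (-33.301))
f_A = -36.899 / -49.776 = 0.7413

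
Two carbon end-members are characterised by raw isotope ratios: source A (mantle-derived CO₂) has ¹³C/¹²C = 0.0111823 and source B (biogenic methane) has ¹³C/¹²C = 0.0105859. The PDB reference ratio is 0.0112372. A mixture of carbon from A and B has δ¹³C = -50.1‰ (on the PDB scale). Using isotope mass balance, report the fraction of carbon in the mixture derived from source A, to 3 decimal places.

δ_A = (0.0111823/0.0112372 − 1)×1000 = (0.995114 − 1)×1000 = -4.886‰
δ_B = (0.0105859/0.0112372 − 1)×1000 = (0.942041 − 1)×1000 = -57.959‰
f_A = (δ_mix − δ_B)/(δ_A − δ_B) = (-50.1 − (-57.959))/(-4.886 − (-57.959))
f_A = 7.859 / 53.074 = 0.1481

0.148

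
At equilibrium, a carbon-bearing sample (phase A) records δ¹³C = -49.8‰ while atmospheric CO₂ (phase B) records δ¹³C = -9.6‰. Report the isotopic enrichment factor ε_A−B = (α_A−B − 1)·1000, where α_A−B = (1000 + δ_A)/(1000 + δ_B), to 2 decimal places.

-40.59‰

α_A−B = (1000 + -49.8) / (1000 + -9.6) = 950.2 / 990.4 = 0.959410
ε_A−B = (0.959410 − 1) × 1000 = -40.590‰
(The approximation ε ≈ δ_A − δ_B would give -40.2‰.)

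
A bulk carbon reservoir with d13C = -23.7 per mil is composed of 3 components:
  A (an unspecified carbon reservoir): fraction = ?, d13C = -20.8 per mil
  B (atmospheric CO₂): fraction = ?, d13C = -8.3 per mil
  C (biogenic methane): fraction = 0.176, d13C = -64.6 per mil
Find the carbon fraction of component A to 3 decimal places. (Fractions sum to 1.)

Let f_A and f_B be the unknown fractions; fractions sum to 1 so f_A + f_B = 0.824.
Mass balance: Σ fᵢ·δᵢ = δ_bulk ⇒ f_A·(-20.8) + f_B·(-8.3) = -23.7 − (-11.370) = -12.330
Substitute f_B = 0.824 − f_A:
f_A·(-20.8 − -8.3) = -12.330 − 0.824×(-8.3) = -5.491
f_A = -5.491 / -12.5 = 0.4393

0.439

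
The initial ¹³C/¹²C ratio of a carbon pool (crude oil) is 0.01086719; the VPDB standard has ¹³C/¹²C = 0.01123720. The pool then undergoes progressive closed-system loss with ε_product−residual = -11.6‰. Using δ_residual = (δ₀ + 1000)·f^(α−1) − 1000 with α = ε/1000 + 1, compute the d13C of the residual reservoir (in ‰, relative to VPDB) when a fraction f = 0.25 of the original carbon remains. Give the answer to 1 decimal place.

δ₀ = (0.01086719/0.01123720 − 1)×1000 = (0.967073 − 1)×1000 = -32.927‰
α − 1 = ε/1000 = -0.0116
f^(α−1) = 0.25^(-0.0116) = 1.016211
δ_res = (-32.927 + 1000) × 1.016211 − 1000 = 982.750 − 1000 = -17.25‰

-17.3‰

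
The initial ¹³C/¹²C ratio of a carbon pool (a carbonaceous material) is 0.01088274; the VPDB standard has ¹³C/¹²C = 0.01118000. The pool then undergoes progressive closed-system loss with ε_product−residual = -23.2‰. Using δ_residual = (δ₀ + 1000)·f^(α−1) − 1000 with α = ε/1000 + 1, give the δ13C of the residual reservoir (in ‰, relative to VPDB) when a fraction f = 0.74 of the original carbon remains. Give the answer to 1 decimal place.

δ₀ = (0.01088274/0.01118000 − 1)×1000 = (0.973411 − 1)×1000 = -26.589‰
α − 1 = ε/1000 = -0.0232
f^(α−1) = 0.74^(-0.0232) = 1.007010
δ_res = (-26.589 + 1000) × 1.007010 − 1000 = 980.235 − 1000 = -19.76‰

-19.8‰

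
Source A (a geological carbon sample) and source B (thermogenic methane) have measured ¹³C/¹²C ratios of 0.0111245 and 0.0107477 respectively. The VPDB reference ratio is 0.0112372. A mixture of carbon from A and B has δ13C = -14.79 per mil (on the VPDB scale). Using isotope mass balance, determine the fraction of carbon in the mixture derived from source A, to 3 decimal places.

δ_A = (0.0111245/0.0112372 − 1)×1000 = (0.989971 − 1)×1000 = -10.029 per mil
δ_B = (0.0107477/0.0112372 − 1)×1000 = (0.956439 − 1)×1000 = -43.561 per mil
f_A = (δ_mix − δ_B)/(δ_A − δ_B) = (-14.79 − (-43.561))/(-10.029 − (-43.561))
f_A = 28.771 / 33.531 = 0.8580

0.858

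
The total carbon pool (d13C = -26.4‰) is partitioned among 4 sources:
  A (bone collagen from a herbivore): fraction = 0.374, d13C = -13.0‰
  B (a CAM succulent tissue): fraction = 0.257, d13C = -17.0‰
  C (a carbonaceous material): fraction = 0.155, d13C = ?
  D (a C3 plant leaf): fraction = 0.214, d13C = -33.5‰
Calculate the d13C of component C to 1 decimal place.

Isotope mass balance: δ_bulk = Σ fᵢ·δᵢ.
-26.4 = 0.374×(-13.0) + 0.257×(-17.0) + 0.155×δ_C + 0.214×(-33.5)
0.155·δ_C = -26.4 − (-16.400) = -10.000
δ_C = -10.000 / 0.155 = -64.52‰

-64.5‰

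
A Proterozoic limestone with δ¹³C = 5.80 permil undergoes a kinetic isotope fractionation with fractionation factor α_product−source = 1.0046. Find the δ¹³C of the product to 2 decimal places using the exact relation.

δ_product = (δ_source + 1000)·α − 1000
δ_product = (5.80 + 1000) × 1.0046 − 1000
δ_product = 1010.427 − 1000 = 10.427 permil

10.43 permil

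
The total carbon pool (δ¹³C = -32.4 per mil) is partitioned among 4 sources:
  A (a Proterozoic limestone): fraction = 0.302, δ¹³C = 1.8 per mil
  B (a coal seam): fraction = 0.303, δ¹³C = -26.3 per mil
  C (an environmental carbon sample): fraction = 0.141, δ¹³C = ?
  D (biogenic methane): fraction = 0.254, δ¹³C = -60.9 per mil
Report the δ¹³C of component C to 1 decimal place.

Isotope mass balance: δ_bulk = Σ fᵢ·δᵢ.
-32.4 = 0.302×(1.8) + 0.303×(-26.3) + 0.141×δ_C + 0.254×(-60.9)
0.141·δ_C = -32.4 − (-22.894) = -9.506
δ_C = -9.506 / 0.141 = -67.42 per mil

-67.4 per mil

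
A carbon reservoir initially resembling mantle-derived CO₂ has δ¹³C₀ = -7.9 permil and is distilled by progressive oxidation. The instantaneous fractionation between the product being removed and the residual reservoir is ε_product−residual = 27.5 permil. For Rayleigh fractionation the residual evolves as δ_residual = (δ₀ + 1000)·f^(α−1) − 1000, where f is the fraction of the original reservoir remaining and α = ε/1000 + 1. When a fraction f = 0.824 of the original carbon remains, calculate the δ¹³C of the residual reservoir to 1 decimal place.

-13.2 permil

Rayleigh residual: δ_res = (δ₀ + 1000)·f^(α−1) − 1000
α = ε/1000 + 1 = 1.02750, so α − 1 = 0.02750
f^(α−1) = 0.824^(0.02750) = 0.994691
δ_res = (-7.9 + 1000) × 0.994691 − 1000 = 986.833 − 1000 = -13.17 permil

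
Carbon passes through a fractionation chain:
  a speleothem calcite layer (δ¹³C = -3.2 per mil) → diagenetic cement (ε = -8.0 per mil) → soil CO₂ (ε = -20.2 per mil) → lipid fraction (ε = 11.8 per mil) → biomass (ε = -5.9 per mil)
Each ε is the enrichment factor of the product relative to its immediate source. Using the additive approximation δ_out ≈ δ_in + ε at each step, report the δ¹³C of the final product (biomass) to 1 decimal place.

-25.5 per mil

step 1: δ ≈ -3.2 + (-8.0) = -11.2 per mil
step 2: δ ≈ -11.2 + (-20.2) = -31.4 per mil
step 3: δ ≈ -31.4 + (11.8) = -19.6 per mil
step 4: δ ≈ -19.6 + (-5.9) = -25.5 per mil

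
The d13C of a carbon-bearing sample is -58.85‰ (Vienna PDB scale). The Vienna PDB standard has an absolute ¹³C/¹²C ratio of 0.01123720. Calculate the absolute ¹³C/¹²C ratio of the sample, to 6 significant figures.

0.0105759

R_sample = R_standard × (d13C/1000 + 1)
R_sample = 0.01123720 × (-58.85/1000 + 1) = 0.01123720 × 0.941150
R_sample = 0.0105759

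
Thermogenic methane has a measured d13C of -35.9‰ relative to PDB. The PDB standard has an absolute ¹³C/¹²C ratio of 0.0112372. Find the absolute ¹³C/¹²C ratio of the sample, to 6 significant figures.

R_sample = R_standard × (d13C/1000 + 1)
R_sample = 0.0112372 × (-35.9/1000 + 1) = 0.0112372 × 0.964100
R_sample = 0.0108338

0.0108338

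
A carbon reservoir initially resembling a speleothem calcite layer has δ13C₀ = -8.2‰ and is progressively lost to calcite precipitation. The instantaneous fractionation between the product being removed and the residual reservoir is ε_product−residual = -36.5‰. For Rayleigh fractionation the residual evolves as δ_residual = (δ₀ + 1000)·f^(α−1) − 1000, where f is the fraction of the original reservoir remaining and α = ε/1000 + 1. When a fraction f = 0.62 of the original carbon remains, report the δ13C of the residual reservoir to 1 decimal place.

Rayleigh residual: δ_res = (δ₀ + 1000)·f^(α−1) − 1000
α = ε/1000 + 1 = 0.96350, so α − 1 = -0.03650
f^(α−1) = 0.62^(-0.03650) = 1.017601
δ_res = (-8.2 + 1000) × 1.017601 − 1000 = 1009.257 − 1000 = 9.26‰

9.3‰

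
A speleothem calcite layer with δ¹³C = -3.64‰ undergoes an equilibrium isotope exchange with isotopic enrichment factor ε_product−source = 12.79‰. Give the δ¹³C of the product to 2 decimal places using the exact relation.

9.10‰

To first order, δ_product ≈ δ_source + ε = 9.15‰.
Exactly, δ_product = (δ_source + 1000)·(ε/1000 + 1) − 1000.
δ_product = (-3.64 + 1000) × (12.79/1000 + 1) − 1000
δ_product = 9.103‰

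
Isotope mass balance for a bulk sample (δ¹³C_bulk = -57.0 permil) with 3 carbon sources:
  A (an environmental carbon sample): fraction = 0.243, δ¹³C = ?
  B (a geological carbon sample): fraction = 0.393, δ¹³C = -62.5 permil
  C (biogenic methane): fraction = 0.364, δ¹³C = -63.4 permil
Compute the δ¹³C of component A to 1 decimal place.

Isotope mass balance: δ_bulk = Σ fᵢ·δᵢ.
-57.0 = 0.243×δ_A + 0.393×(-62.5) + 0.364×(-63.4)
0.243·δ_A = -57.0 − (-47.640) = -9.360
δ_A = -9.360 / 0.243 = -38.52 permil

-38.5 permil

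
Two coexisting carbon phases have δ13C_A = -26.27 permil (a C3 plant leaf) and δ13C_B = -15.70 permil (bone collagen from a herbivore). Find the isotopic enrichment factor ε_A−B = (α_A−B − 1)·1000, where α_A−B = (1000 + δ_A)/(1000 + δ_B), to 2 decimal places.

-10.74 permil

α_A−B = (1000 + -26.27) / (1000 + -15.70) = 973.73 / 984.30 = 0.989261
ε_A−B = (0.989261 − 1) × 1000 = -10.739 permil
(The approximation ε ≈ δ_A − δ_B would give -10.57 permil.)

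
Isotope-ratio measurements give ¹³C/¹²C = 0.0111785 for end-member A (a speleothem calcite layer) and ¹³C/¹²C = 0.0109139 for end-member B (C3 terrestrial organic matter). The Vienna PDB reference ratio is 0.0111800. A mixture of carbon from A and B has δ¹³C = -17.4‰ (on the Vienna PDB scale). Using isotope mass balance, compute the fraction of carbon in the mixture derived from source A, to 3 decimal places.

δ_A = (0.0111785/0.0111800 − 1)×1000 = (0.999866 − 1)×1000 = -0.134‰
δ_B = (0.0109139/0.0111800 − 1)×1000 = (0.976199 − 1)×1000 = -23.801‰
f_A = (δ_mix − δ_B)/(δ_A − δ_B) = (-17.4 − (-23.801))/(-0.134 − (-23.801))
f_A = 6.401 / 23.667 = 0.2705

0.270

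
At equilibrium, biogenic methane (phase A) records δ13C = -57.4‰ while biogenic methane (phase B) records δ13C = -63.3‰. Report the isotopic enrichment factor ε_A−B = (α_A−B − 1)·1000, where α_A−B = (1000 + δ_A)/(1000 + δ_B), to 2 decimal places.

6.30‰

α_A−B = (1000 + -57.4) / (1000 + -63.3) = 942.6 / 936.7 = 1.006299
ε_A−B = (1.006299 − 1) × 1000 = 6.299‰
(The approximation ε ≈ δ_A − δ_B would give 5.9‰.)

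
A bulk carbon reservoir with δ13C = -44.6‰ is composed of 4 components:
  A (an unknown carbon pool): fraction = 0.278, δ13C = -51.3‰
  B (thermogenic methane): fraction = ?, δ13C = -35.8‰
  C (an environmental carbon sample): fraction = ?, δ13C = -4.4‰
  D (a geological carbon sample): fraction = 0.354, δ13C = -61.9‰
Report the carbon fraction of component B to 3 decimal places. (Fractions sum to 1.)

0.217

Let f_B and f_C be the unknown fractions; fractions sum to 1 so f_B + f_C = 0.368.
Mass balance: Σ fᵢ·δᵢ = δ_bulk ⇒ f_B·(-35.8) + f_C·(-4.4) = -44.6 − (-36.174) = -8.426
Substitute f_C = 0.368 − f_B:
f_B·(-35.8 − -4.4) = -8.426 − 0.368×(-4.4) = -6.807
f_B = -6.807 / -31.4 = 0.2168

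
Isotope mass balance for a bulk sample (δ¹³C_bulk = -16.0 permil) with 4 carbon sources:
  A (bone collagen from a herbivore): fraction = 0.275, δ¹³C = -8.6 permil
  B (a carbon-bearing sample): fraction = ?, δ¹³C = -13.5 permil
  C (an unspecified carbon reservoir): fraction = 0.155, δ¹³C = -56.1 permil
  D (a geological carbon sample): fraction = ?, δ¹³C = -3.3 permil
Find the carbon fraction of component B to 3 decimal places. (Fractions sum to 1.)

0.300

Let f_B and f_D be the unknown fractions; fractions sum to 1 so f_B + f_D = 0.570.
Mass balance: Σ fᵢ·δᵢ = δ_bulk ⇒ f_B·(-13.5) + f_D·(-3.3) = -16.0 − (-11.061) = -4.939
Substitute f_D = 0.570 − f_B:
f_B·(-13.5 − -3.3) = -4.939 − 0.570×(-3.3) = -3.058
f_B = -3.058 / -10.2 = 0.2999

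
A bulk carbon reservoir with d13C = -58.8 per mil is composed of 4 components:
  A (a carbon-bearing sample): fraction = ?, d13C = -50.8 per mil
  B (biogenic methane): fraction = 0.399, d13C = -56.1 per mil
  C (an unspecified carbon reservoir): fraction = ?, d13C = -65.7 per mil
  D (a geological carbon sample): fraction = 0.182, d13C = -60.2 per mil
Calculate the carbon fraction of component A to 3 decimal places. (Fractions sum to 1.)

0.139

Let f_A and f_C be the unknown fractions; fractions sum to 1 so f_A + f_C = 0.419.
Mass balance: Σ fᵢ·δᵢ = δ_bulk ⇒ f_A·(-50.8) + f_C·(-65.7) = -58.8 − (-33.340) = -25.460
Substitute f_C = 0.419 − f_A:
f_A·(-50.8 − -65.7) = -25.460 − 0.419×(-65.7) = 2.069
f_A = 2.069 / 14.9 = 0.1388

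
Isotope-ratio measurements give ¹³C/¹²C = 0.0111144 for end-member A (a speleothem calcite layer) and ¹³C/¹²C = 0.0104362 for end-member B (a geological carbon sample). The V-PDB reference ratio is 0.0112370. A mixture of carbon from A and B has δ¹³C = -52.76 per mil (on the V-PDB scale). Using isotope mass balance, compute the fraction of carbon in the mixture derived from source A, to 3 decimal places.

0.307

δ_A = (0.0111144/0.0112370 − 1)×1000 = (0.989090 − 1)×1000 = -10.910 per mil
δ_B = (0.0104362/0.0112370 − 1)×1000 = (0.928735 − 1)×1000 = -71.265 per mil
f_A = (δ_mix − δ_B)/(δ_A − δ_B) = (-52.76 − (-71.265))/(-10.910 − (-71.265))
f_A = 18.505 / 60.354 = 0.3066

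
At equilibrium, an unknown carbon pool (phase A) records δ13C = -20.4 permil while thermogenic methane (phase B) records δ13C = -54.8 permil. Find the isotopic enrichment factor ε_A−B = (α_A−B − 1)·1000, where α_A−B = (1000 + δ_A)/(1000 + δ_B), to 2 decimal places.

α_A−B = (1000 + -20.4) / (1000 + -54.8) = 979.6 / 945.2 = 1.036394
ε_A−B = (1.036394 − 1) × 1000 = 36.394 permil
(The approximation ε ≈ δ_A − δ_B would give 34.4 permil.)

36.39 permil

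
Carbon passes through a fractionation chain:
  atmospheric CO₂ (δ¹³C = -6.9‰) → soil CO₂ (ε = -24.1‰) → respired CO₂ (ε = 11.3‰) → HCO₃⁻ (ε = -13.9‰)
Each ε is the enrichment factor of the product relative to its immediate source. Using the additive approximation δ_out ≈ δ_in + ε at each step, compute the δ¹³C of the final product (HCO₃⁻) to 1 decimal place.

step 1: δ ≈ -6.9 + (-24.1) = -31.0‰
step 2: δ ≈ -31.0 + (11.3) = -19.7‰
step 3: δ ≈ -19.7 + (-13.9) = -33.6‰

-33.6‰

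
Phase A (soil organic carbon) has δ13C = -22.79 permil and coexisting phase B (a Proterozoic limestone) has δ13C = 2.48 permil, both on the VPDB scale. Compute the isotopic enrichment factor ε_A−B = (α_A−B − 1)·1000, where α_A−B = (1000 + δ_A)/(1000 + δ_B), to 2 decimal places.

-25.21 permil

α_A−B = (1000 + -22.79) / (1000 + 2.48) = 977.21 / 1002.48 = 0.974793
ε_A−B = (0.974793 − 1) × 1000 = -25.207 permil
(The approximation ε ≈ δ_A − δ_B would give -25.27 permil.)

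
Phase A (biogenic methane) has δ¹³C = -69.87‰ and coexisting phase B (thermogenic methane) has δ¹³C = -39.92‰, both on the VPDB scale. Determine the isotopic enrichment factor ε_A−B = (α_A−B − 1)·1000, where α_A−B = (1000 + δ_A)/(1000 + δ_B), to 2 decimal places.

-31.20‰

α_A−B = (1000 + -69.87) / (1000 + -39.92) = 930.13 / 960.08 = 0.968805
ε_A−B = (0.968805 − 1) × 1000 = -31.195‰
(The approximation ε ≈ δ_A − δ_B would give -29.95‰.)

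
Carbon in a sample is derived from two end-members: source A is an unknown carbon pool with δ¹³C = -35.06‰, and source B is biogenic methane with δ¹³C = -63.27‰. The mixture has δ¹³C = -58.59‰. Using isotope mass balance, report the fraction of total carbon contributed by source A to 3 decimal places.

δ_mix = f_A·δ_A + (1 − f_A)·δ_B  ⇒  f_A = (δ_mix − δ_B)/(δ_A − δ_B)
f_A = (-58.59 − (-63.27)) / (-35.06 − (-63.27))
f_A = 4.68 / 28.21 = 0.1659

0.166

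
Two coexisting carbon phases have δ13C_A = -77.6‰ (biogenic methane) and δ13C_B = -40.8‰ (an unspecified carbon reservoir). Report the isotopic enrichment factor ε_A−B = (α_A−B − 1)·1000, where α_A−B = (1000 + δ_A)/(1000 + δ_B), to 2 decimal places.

α_A−B = (1000 + -77.6) / (1000 + -40.8) = 922.4 / 959.2 = 0.961635
ε_A−B = (0.961635 − 1) × 1000 = -38.365‰
(The approximation ε ≈ δ_A − δ_B would give -36.8‰.)

-38.37‰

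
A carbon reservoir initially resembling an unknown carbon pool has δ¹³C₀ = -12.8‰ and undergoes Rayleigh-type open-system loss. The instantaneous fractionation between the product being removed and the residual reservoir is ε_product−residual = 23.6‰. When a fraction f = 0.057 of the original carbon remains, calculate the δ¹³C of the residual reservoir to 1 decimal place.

Rayleigh residual: δ_res = (δ₀ + 1000)·f^(α−1) − 1000
α = ε/1000 + 1 = 1.02360, so α − 1 = 0.02360
f^(α−1) = 0.057^(0.02360) = 0.934628
δ_res = (-12.8 + 1000) × 0.934628 − 1000 = 922.664 − 1000 = -77.34‰

-77.3‰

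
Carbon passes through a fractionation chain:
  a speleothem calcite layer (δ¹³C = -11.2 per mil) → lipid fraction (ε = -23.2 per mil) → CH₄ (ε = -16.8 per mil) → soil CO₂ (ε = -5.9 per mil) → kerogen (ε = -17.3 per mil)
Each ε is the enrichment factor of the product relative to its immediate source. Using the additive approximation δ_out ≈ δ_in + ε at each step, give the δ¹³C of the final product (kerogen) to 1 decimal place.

step 1: δ ≈ -11.2 + (-23.2) = -34.4 per mil
step 2: δ ≈ -34.4 + (-16.8) = -51.2 per mil
step 3: δ ≈ -51.2 + (-5.9) = -57.1 per mil
step 4: δ ≈ -57.1 + (-17.3) = -74.4 per mil

-74.4 per mil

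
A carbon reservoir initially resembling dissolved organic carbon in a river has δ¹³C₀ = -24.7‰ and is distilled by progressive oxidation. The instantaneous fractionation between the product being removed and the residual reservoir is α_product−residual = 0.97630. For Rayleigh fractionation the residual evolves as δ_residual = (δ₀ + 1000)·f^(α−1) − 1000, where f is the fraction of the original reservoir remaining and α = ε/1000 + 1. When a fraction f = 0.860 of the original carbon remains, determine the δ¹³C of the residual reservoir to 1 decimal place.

-21.2‰

Rayleigh residual: δ_res = (δ₀ + 1000)·f^(α−1) − 1000
α − 1 = -0.02370
f^(α−1) = 0.860^(-0.02370) = 1.003581
δ_res = (-24.7 + 1000) × 1.003581 − 1000 = 978.792 − 1000 = -21.21‰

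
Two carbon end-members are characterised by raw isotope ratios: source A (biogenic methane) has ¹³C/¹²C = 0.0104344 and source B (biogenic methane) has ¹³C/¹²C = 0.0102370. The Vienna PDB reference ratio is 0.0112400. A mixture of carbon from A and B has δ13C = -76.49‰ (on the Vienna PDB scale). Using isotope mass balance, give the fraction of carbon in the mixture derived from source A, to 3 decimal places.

0.726

δ_A = (0.0104344/0.0112400 − 1)×1000 = (0.928327 − 1)×1000 = -71.673‰
δ_B = (0.0102370/0.0112400 − 1)×1000 = (0.910765 − 1)×1000 = -89.235‰
f_A = (δ_mix − δ_B)/(δ_A − δ_B) = (-76.49 − (-89.235))/(-71.673 − (-89.235))
f_A = 12.745 / 17.562 = 0.7257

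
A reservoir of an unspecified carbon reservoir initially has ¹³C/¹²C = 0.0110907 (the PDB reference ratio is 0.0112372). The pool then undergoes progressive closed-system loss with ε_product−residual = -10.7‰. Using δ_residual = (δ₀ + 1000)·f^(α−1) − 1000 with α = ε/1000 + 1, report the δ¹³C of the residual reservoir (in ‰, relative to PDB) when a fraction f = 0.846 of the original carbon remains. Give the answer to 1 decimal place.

-11.3‰

δ₀ = (0.0110907/0.0112372 − 1)×1000 = (0.986963 − 1)×1000 = -13.037‰
α − 1 = ε/1000 = -0.0107
f^(α−1) = 0.846^(-0.0107) = 1.001791
δ_res = (-13.037 + 1000) × 1.001791 − 1000 = 988.731 − 1000 = -11.27‰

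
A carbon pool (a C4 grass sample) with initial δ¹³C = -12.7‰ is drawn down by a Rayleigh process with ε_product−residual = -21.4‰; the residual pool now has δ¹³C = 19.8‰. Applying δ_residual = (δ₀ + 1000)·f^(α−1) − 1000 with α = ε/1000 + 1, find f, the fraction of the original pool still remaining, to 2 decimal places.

0.22

α − 1 = ε/1000 = -0.0214
(δ_res + 1000)/(δ₀ + 1000) = (19.8 + 1000)/(-12.7 + 1000) = 1019.8/987.3 = 1.032918
f = 1.032918^(1/-0.0214) = exp(ln(1.032918)/-0.0214) = exp(0.03239/-0.0214)
f = exp(-1.5135) = 0.2201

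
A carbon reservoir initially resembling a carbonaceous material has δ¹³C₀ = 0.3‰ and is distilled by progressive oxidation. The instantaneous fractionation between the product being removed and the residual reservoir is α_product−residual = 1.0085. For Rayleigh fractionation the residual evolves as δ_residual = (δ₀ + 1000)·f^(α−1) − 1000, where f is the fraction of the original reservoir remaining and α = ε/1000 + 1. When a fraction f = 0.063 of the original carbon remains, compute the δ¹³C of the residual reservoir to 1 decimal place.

-22.9‰

Rayleigh residual: δ_res = (δ₀ + 1000)·f^(α−1) − 1000
α − 1 = 0.00850
f^(α−1) = 0.063^(0.00850) = 0.976775
δ_res = (0.3 + 1000) × 0.976775 − 1000 = 977.068 − 1000 = -22.93‰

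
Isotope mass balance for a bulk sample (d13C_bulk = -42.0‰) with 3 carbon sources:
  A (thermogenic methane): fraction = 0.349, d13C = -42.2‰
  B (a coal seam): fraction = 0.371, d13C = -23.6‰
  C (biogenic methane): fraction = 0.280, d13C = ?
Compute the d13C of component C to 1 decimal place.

-66.1‰

Isotope mass balance: δ_bulk = Σ fᵢ·δᵢ.
-42.0 = 0.349×(-42.2) + 0.371×(-23.6) + 0.280×δ_C
0.280·δ_C = -42.0 − (-23.483) = -18.517
δ_C = -18.517 / 0.280 = -66.13‰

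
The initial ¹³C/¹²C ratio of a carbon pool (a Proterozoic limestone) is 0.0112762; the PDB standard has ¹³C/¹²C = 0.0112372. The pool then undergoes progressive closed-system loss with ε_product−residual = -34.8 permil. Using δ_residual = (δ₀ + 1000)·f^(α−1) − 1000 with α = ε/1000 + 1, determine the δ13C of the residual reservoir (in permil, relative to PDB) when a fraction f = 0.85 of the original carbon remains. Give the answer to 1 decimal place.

δ₀ = (0.0112762/0.0112372 − 1)×1000 = (1.003471 − 1)×1000 = 3.471 permil
α − 1 = ε/1000 = -0.0348
f^(α−1) = 0.85^(-0.0348) = 1.005672
δ_res = (3.471 + 1000) × 1.005672 − 1000 = 1009.162 − 1000 = 9.16 permil

9.2 permil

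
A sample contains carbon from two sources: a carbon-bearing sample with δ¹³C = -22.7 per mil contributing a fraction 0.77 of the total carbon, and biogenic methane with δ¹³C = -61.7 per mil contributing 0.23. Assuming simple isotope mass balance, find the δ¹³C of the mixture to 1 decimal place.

-31.7 per mil

δ_mix = f_A·δ_A + f_B·δ_B
δ_mix = 0.77 × (-22.7) + 0.23 × (-61.7)
δ_mix = -17.48 + -14.19 = -31.67 per mil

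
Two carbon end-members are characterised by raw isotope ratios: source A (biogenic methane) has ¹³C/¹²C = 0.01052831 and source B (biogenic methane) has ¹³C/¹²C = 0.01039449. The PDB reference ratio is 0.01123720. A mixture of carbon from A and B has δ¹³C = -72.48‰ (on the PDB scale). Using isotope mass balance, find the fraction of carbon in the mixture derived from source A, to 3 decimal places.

0.211

δ_A = (0.01052831/0.01123720 − 1)×1000 = (0.936916 − 1)×1000 = -63.084‰
δ_B = (0.01039449/0.01123720 − 1)×1000 = (0.925007 − 1)×1000 = -74.993‰
f_A = (δ_mix − δ_B)/(δ_A − δ_B) = (-72.48 − (-74.993))/(-63.084 − (-74.993))
f_A = 2.513 / 11.909 = 0.2110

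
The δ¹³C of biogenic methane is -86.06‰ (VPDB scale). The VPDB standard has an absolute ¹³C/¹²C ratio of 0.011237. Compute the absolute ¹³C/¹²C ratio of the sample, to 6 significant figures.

R_sample = R_standard × (δ¹³C/1000 + 1)
R_sample = 0.011237 × (-86.06/1000 + 1) = 0.011237 × 0.913940
R_sample = 0.0102699

0.0102699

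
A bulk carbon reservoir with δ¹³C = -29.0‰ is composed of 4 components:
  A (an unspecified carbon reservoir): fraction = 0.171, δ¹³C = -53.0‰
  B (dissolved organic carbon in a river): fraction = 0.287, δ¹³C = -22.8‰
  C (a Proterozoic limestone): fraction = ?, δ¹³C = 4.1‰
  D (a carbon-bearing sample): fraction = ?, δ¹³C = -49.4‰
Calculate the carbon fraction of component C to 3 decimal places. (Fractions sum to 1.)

0.250

Let f_C and f_D be the unknown fractions; fractions sum to 1 so f_C + f_D = 0.542.
Mass balance: Σ fᵢ·δᵢ = δ_bulk ⇒ f_C·(4.1) + f_D·(-49.4) = -29.0 − (-15.607) = -13.393
Substitute f_D = 0.542 − f_C:
f_C·(4.1 − -49.4) = -13.393 − 0.542×(-49.4) = 13.381
f_C = 13.381 / 53.5 = 0.2501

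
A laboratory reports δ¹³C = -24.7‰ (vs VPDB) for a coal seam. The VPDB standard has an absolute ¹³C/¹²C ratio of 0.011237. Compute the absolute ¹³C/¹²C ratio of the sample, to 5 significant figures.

0.010959

R_sample = R_standard × (δ¹³C/1000 + 1)
R_sample = 0.011237 × (-24.7/1000 + 1) = 0.011237 × 0.975300
R_sample = 0.0109594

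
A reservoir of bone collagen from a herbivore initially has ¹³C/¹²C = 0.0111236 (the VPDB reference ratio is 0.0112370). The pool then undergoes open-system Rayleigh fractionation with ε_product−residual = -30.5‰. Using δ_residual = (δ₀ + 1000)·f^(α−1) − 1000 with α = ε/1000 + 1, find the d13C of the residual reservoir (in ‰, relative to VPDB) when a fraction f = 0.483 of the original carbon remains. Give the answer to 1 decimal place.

δ₀ = (0.0111236/0.0112370 − 1)×1000 = (0.989908 − 1)×1000 = -10.092‰
α − 1 = ε/1000 = -0.0305
f^(α−1) = 0.483^(-0.0305) = 1.022444
δ_res = (-10.092 + 1000) × 1.022444 − 1000 = 1012.126 − 1000 = 12.13‰

12.1‰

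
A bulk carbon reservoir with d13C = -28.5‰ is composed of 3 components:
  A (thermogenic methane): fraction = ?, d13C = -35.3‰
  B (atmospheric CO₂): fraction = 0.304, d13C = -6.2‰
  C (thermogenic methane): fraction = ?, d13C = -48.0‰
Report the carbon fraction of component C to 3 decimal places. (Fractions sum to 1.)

Let f_C and f_A be the unknown fractions; fractions sum to 1 so f_C + f_A = 0.696.
Mass balance: Σ fᵢ·δᵢ = δ_bulk ⇒ f_C·(-48.0) + f_A·(-35.3) = -28.5 − (-1.885) = -26.615
Substitute f_A = 0.696 − f_C:
f_C·(-48.0 − -35.3) = -26.615 − 0.696×(-35.3) = -2.046
f_C = -2.046 / -12.7 = 0.1611

0.161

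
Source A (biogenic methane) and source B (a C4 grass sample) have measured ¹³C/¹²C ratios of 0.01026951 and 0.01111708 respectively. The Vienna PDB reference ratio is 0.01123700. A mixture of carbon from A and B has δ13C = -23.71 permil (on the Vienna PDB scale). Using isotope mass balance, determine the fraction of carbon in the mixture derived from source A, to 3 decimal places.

0.173

δ_A = (0.01026951/0.01123700 − 1)×1000 = (0.913901 − 1)×1000 = -86.099 permil
δ_B = (0.01111708/0.01123700 − 1)×1000 = (0.989328 − 1)×1000 = -10.672 permil
f_A = (δ_mix − δ_B)/(δ_A − δ_B) = (-23.71 − (-10.672))/(-86.099 − (-10.672))
f_A = -13.038 / -75.427 = 0.1729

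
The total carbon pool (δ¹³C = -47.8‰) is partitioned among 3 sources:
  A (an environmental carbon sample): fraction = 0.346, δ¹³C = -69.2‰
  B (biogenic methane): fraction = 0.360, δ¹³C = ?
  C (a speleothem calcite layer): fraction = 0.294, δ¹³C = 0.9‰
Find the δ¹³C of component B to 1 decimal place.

Isotope mass balance: δ_bulk = Σ fᵢ·δᵢ.
-47.8 = 0.346×(-69.2) + 0.360×δ_B + 0.294×(0.9)
0.360·δ_B = -47.8 − (-23.679) = -24.121
δ_B = -24.121 / 0.360 = -67.00‰

-67.0‰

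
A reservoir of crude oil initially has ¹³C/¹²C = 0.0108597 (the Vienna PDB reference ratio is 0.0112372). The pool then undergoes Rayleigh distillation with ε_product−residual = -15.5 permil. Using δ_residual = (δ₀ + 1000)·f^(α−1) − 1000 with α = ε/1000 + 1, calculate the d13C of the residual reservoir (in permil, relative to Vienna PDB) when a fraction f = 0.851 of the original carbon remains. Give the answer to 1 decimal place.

δ₀ = (0.0108597/0.0112372 − 1)×1000 = (0.966406 − 1)×1000 = -33.594 permil
α − 1 = ε/1000 = -0.0155
f^(α−1) = 0.851^(-0.0155) = 1.002504
δ_res = (-33.594 + 1000) × 1.002504 − 1000 = 968.826 − 1000 = -31.17 permil

-31.2 permil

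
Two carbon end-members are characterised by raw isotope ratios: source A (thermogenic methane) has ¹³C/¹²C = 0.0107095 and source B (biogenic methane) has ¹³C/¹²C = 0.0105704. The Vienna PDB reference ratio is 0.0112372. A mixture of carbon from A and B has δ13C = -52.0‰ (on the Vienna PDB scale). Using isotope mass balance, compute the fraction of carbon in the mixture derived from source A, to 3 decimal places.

δ_A = (0.0107095/0.0112372 − 1)×1000 = (0.953040 − 1)×1000 = -46.960‰
δ_B = (0.0105704/0.0112372 − 1)×1000 = (0.940661 − 1)×1000 = -59.339‰
f_A = (δ_mix − δ_B)/(δ_A − δ_B) = (-52.0 − (-59.339))/(-46.960 − (-59.339))
f_A = 7.339 / 12.379 = 0.5929

0.593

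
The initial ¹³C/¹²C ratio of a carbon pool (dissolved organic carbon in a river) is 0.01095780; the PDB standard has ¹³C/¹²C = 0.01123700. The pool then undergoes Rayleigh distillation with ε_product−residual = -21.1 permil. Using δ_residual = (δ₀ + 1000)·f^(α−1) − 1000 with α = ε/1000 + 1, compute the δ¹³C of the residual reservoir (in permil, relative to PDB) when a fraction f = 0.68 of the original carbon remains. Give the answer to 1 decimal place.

δ₀ = (0.01095780/0.01123700 − 1)×1000 = (0.975154 − 1)×1000 = -24.846 permil
α − 1 = ε/1000 = -0.0211
f^(α−1) = 0.68^(-0.0211) = 1.008171
δ_res = (-24.846 + 1000) × 1.008171 − 1000 = 983.121 − 1000 = -16.88 permil

-16.9 permil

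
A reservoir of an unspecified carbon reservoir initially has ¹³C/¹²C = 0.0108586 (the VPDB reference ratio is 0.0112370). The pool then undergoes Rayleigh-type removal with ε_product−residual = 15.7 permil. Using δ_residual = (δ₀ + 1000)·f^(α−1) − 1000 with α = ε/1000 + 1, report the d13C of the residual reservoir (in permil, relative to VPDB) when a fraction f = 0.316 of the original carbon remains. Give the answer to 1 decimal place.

δ₀ = (0.0108586/0.0112370 − 1)×1000 = (0.966326 − 1)×1000 = -33.674 permil
α − 1 = ε/1000 = 0.0157
f^(α−1) = 0.316^(0.0157) = 0.982076
δ_res = (-33.674 + 1000) × 0.982076 − 1000 = 949.005 − 1000 = -50.99 permil

-51.0 permil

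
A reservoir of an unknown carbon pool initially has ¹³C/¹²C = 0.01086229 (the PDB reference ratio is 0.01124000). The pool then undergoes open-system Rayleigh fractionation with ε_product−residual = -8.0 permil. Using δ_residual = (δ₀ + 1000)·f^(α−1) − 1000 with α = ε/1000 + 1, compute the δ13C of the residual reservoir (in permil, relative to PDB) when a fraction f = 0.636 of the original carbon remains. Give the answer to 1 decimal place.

δ₀ = (0.01086229/0.01124000 − 1)×1000 = (0.966396 − 1)×1000 = -33.604 permil
α − 1 = ε/1000 = -0.0080
f^(α−1) = 0.636^(-0.0080) = 1.003627
δ_res = (-33.604 + 1000) × 1.003627 − 1000 = 969.901 − 1000 = -30.10 permil

-30.1 permil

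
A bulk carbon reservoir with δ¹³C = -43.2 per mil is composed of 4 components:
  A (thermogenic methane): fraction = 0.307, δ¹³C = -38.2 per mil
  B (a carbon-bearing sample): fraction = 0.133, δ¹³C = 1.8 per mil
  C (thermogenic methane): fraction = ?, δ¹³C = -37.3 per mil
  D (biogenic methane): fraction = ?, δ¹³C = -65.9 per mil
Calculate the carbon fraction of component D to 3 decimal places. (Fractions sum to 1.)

Let f_D and f_C be the unknown fractions; fractions sum to 1 so f_D + f_C = 0.560.
Mass balance: Σ fᵢ·δᵢ = δ_bulk ⇒ f_D·(-65.9) + f_C·(-37.3) = -43.2 − (-11.488) = -31.712
Substitute f_C = 0.560 − f_D:
f_D·(-65.9 − -37.3) = -31.712 − 0.560×(-37.3) = -10.824
f_D = -10.824 / -28.6 = 0.3785

0.378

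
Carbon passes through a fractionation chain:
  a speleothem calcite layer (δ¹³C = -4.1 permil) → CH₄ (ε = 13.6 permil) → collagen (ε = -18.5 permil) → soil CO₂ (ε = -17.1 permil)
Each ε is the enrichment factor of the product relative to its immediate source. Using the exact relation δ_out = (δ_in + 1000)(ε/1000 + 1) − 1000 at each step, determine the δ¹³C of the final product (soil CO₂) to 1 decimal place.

-26.2 permil

step 1: δ = (-4.10 + 1000)·(13.6/1000 + 1) − 1000 = 9.44 permil
step 2: δ = (9.44 + 1000)·(-18.5/1000 + 1) − 1000 = -9.23 permil
step 3: δ = (-9.23 + 1000)·(-17.1/1000 + 1) − 1000 = -26.17 permil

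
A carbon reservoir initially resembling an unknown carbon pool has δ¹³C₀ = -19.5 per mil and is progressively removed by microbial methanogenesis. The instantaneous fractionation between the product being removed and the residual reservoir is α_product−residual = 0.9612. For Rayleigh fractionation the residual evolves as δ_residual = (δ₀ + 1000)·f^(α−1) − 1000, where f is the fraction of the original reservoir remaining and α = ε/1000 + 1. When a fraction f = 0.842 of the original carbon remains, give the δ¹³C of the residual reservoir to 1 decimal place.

Rayleigh residual: δ_res = (δ₀ + 1000)·f^(α−1) − 1000
α − 1 = -0.03880
f^(α−1) = 0.842^(-0.03880) = 1.006695
δ_res = (-19.5 + 1000) × 1.006695 − 1000 = 987.064 − 1000 = -12.94 per mil

-12.9 per mil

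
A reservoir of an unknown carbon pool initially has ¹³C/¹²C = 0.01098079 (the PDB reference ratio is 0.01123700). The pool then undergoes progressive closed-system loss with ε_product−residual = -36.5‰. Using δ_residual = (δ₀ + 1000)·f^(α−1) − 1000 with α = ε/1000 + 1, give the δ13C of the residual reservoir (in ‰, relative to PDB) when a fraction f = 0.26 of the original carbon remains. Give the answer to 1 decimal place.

26.4‰

δ₀ = (0.01098079/0.01123700 − 1)×1000 = (0.977199 − 1)×1000 = -22.801‰
α − 1 = ε/1000 = -0.0365
f^(α−1) = 0.26^(-0.0365) = 1.050397
δ_res = (-22.801 + 1000) × 1.050397 − 1000 = 1026.447 − 1000 = 26.45‰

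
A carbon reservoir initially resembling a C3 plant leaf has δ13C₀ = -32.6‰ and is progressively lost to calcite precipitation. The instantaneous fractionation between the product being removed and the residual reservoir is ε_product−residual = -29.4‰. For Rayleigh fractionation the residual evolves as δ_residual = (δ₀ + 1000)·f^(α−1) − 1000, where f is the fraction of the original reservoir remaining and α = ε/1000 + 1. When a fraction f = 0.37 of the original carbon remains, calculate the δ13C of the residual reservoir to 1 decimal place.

Rayleigh residual: δ_res = (δ₀ + 1000)·f^(α−1) − 1000
α = ε/1000 + 1 = 0.97060, so α − 1 = -0.02940
f^(α−1) = 0.37^(-0.02940) = 1.029662
δ_res = (-32.6 + 1000) × 1.029662 − 1000 = 996.095 − 1000 = -3.90‰

-3.9‰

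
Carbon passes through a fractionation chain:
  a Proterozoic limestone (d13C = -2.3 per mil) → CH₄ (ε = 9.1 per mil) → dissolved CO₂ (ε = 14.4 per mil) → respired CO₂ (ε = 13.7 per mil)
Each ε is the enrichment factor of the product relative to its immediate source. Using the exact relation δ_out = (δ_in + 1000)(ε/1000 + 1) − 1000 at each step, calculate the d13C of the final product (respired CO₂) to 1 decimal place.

35.3 per mil

step 1: δ = (-2.30 + 1000)·(9.1/1000 + 1) − 1000 = 6.78 per mil
step 2: δ = (6.78 + 1000)·(14.4/1000 + 1) − 1000 = 21.28 per mil
step 3: δ = (21.28 + 1000)·(13.7/1000 + 1) − 1000 = 35.27 per mil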